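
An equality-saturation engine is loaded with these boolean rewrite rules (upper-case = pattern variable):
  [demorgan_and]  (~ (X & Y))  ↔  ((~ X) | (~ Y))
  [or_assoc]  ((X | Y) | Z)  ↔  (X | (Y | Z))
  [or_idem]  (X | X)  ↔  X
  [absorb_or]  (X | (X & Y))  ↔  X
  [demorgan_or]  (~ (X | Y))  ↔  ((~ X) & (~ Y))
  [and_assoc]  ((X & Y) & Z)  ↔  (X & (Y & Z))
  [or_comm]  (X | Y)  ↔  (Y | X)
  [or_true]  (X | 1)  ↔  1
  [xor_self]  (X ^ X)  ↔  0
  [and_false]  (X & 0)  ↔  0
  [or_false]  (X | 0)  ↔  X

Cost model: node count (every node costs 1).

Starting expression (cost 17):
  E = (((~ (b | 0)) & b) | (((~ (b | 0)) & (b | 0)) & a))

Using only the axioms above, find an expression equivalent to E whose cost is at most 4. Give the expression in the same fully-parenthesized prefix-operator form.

((~ b) & b)   [cost 4]

(1) (b | 0)  =[or_false →]=  b    ⊢ (((~ (b | 0)) & b) | (((~ (b | 0)) & b) & a))
(2) (((~ (b | 0)) & b) | (((~ (b | 0)) & b) & a))  =[absorb_or →]=  ((~ (b | 0)) & b)
(3) (b | 0)  =[or_false →]=  b    ⊢ cost 4, within 4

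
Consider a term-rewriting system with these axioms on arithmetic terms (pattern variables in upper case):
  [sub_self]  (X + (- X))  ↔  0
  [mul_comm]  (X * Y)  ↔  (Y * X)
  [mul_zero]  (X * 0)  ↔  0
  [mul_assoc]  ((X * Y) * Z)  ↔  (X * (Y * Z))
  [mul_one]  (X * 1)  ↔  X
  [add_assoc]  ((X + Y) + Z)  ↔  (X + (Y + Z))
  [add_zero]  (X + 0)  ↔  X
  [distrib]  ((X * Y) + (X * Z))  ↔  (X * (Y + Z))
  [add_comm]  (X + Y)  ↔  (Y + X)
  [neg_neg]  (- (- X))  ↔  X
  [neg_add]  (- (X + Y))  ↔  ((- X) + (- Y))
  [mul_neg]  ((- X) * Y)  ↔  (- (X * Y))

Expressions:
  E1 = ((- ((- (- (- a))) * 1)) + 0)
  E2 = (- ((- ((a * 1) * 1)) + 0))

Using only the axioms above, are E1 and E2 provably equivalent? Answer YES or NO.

1. [neg_neg →] (- (- (- a)))  →  (- a);  E1 = ((- ((- a) * 1)) + 0)
2. [mul_one →] ((- a) * 1)  →  (- a);  E1 = ((- (- a)) + 0)
3. [add_zero →] ((- (- a)) + 0)  →  (- (- a))
4. [mul_one ←] a  →  (a * 1);  E1 = (- (- (a * 1)))
5. [add_zero ←] (- (a * 1))  →  ((- (a * 1)) + 0);  E1 = (- ((- (a * 1)) + 0))
6. [mul_one ←] a  →  (a * 1);  this is E2

YES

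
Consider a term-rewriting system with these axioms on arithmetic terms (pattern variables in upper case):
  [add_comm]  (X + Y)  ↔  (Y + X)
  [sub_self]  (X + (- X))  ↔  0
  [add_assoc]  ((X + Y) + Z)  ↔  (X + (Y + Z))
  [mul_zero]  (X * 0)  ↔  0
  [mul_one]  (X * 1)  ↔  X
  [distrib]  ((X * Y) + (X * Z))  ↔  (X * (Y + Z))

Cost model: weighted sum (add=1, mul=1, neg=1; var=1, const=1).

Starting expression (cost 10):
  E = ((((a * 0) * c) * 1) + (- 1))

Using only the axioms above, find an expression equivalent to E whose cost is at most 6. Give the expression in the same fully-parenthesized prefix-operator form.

((- 1) + (0 * c))   [cost 6]

step 1: mul_one (→) rewrites (((a * 0) * c) * 1) into ((a * 0) * c), now (((a * 0) * c) + (- 1))
step 2: add_comm (→) rewrites (((a * 0) * c) + (- 1)) into ((- 1) + ((a * 0) * c))
step 3: mul_zero (→) rewrites (a * 0) into 0, reaching cost 6 (bound 6)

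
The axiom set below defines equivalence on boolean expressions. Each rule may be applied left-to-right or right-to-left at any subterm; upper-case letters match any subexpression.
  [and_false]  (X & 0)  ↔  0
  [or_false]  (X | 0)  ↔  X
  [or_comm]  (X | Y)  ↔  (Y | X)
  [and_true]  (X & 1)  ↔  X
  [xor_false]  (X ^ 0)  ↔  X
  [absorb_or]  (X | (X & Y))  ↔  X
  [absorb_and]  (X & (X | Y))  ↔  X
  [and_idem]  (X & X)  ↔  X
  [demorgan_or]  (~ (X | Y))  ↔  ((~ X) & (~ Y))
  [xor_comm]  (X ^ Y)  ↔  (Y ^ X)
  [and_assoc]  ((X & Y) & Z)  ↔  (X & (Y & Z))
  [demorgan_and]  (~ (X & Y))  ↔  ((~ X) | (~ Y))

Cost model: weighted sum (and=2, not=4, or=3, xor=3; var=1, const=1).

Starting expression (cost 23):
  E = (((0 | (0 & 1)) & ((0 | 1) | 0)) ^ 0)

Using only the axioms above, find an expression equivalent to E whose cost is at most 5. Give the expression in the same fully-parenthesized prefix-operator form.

(1) ((0 | 1) | 0)  =[or_false →]=  (0 | 1)    ⊢ (((0 | (0 & 1)) & (0 | 1)) ^ 0)
(2) (0 | (0 & 1))  =[absorb_or →]=  0    ⊢ ((0 & (0 | 1)) ^ 0)
(3) (0 & (0 | 1))  =[absorb_and →]=  0    ⊢ cost 5, within 5

(0 ^ 0)   [cost 5]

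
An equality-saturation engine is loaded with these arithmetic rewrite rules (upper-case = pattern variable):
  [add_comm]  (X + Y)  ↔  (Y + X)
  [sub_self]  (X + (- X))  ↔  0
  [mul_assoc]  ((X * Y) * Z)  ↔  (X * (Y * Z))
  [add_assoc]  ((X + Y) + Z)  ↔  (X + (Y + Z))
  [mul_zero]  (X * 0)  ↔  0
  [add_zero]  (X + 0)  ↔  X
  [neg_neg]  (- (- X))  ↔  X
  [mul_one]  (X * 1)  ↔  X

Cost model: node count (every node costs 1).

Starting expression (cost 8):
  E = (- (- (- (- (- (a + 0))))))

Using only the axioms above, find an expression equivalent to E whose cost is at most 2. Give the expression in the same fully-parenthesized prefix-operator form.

(- a)   [cost 2]

step 1: neg_neg (→) rewrites (- (- (- (- (- (a + 0)))))) into (- (- (- (a + 0))))
step 2: add_zero (→) rewrites (a + 0) into a, now (- (- (- a)))
step 3: neg_neg (→) rewrites (- (- a)) into a, reaching cost 2 (bound 2)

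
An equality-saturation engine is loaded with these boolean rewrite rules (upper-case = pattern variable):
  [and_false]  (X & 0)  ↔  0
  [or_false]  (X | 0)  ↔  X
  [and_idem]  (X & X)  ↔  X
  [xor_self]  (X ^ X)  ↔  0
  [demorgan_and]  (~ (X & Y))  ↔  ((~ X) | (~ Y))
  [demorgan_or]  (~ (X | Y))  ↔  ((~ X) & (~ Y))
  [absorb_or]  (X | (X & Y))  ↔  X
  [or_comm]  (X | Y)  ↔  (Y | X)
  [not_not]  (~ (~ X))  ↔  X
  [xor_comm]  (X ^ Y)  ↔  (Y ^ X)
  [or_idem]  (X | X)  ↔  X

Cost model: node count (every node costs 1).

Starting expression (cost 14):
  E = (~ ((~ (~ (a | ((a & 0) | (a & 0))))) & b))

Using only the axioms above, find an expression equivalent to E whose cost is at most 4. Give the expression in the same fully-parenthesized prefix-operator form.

step 1: or_idem (→) rewrites ((a & 0) | (a & 0)) into (a & 0), now (~ ((~ (~ (a | (a & 0)))) & b))
step 2: absorb_or (→) rewrites (a | (a & 0)) into a, now (~ ((~ (~ a)) & b))
step 3: not_not (→) rewrites (~ (~ a)) into a, reaching cost 4 (bound 4)

(~ (a & b))   [cost 4]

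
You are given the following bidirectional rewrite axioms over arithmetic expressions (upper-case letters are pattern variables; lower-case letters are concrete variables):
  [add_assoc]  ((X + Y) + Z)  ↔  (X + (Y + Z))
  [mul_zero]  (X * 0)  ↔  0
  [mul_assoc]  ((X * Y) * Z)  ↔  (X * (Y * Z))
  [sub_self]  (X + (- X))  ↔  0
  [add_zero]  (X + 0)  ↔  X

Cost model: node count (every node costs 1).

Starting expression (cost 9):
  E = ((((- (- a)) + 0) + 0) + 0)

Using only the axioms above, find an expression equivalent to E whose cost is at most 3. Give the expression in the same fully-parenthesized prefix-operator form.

1. [add_zero →] ((((- (- a)) + 0) + 0) + 0)  →  (((- (- a)) + 0) + 0)
2. [add_zero →] ((- (- a)) + 0)  →  (- (- a));  E = ((- (- a)) + 0)
3. [add_zero →] ((- (- a)) + 0)  →  (- (- a));  cost 3 ≤ 3, done

(- (- a))   [cost 3]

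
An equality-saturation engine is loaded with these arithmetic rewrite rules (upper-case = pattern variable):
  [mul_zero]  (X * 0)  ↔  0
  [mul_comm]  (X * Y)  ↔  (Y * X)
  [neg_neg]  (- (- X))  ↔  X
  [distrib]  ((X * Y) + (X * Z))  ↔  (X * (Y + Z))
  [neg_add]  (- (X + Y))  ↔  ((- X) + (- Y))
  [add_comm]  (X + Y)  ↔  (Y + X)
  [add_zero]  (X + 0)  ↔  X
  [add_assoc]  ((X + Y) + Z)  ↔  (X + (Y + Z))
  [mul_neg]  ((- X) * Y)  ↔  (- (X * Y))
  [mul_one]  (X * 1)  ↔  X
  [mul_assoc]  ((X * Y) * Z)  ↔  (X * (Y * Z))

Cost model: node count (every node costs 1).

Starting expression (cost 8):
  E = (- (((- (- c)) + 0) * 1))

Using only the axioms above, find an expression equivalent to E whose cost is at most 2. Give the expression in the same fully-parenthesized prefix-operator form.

(1) (((- (- c)) + 0) * 1)  =[mul_one →]=  ((- (- c)) + 0)    ⊢ (- ((- (- c)) + 0))
(2) ((- (- c)) + 0)  =[add_zero →]=  (- (- c))    ⊢ (- (- (- c)))
(3) (- (- c))  =[neg_neg →]=  c    ⊢ cost 2, within 2

(- c)   [cost 2]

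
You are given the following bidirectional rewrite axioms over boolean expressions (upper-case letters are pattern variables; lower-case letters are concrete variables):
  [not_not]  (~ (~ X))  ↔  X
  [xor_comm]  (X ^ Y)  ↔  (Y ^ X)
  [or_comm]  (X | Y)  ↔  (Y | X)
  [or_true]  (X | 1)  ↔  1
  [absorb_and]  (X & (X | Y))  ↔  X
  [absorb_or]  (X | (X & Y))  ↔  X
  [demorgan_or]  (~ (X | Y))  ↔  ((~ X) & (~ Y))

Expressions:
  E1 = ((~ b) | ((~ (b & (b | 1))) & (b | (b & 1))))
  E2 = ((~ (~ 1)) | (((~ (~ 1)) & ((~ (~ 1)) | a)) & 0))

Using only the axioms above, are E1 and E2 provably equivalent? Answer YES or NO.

All listed rules preserve value, hence provable equivalence implies equal values everywhere; look for a separating assignment.
a=0, b=1 gives E1 ↦ 0, E2 ↦ 1; values differ ⇒ not provably equivalent.

NO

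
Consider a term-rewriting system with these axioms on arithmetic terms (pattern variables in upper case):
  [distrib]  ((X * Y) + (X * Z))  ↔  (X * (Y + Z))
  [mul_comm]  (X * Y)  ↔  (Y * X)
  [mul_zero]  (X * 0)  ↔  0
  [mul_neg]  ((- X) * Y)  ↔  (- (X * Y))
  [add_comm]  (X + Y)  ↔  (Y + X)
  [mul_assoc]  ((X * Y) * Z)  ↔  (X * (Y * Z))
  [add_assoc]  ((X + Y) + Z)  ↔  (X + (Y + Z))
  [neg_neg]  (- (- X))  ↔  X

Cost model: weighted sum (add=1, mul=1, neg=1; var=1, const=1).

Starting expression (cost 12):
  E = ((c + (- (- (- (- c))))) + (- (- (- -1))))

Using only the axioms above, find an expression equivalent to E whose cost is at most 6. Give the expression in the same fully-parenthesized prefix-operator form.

((c + c) + (- -1))   [cost 6]

step 1: neg_neg (→) rewrites (- (- (- -1))) into (- -1), now ((c + (- (- (- (- c))))) + (- -1))
step 2: neg_neg (→) rewrites (- (- (- c))) into (- c), now ((c + (- (- c))) + (- -1))
step 3: neg_neg (→) rewrites (- (- c)) into c, reaching cost 6 (bound 6)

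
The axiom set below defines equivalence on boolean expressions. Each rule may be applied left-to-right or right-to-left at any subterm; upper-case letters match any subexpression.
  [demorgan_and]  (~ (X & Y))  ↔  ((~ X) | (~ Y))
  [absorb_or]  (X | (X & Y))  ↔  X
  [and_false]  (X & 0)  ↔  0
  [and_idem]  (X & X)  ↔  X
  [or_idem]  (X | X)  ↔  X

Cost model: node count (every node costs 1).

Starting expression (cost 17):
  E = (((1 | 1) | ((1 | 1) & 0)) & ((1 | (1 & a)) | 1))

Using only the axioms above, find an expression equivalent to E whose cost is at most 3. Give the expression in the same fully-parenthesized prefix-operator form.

(1 | 1)   [cost 3]

step 1: absorb_or (→) rewrites ((1 | 1) | ((1 | 1) & 0)) into (1 | 1), now ((1 | 1) & ((1 | (1 & a)) | 1))
step 2: absorb_or (→) rewrites (1 | (1 & a)) into 1, now ((1 | 1) & (1 | 1))
step 3: and_idem (→) rewrites ((1 | 1) & (1 | 1)) into (1 | 1), reaching cost 3 (bound 3)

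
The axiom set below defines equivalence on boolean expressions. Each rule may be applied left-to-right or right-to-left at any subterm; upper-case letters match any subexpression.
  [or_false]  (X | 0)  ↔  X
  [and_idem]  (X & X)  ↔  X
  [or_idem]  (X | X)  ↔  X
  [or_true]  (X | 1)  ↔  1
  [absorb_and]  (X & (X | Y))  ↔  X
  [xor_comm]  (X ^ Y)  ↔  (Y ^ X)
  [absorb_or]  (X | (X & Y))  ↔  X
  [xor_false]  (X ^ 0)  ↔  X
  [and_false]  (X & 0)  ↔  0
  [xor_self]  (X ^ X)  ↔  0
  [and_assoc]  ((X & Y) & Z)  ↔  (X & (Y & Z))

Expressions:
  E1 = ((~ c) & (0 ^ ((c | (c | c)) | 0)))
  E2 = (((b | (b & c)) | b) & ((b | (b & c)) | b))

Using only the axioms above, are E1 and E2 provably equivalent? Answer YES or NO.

NO

All listed rules preserve value, hence provable equivalence implies equal values everywhere; look for a separating assignment.
b=1, c=0 gives E1 ↦ 0, E2 ↦ 1; values differ ⇒ not provably equivalent.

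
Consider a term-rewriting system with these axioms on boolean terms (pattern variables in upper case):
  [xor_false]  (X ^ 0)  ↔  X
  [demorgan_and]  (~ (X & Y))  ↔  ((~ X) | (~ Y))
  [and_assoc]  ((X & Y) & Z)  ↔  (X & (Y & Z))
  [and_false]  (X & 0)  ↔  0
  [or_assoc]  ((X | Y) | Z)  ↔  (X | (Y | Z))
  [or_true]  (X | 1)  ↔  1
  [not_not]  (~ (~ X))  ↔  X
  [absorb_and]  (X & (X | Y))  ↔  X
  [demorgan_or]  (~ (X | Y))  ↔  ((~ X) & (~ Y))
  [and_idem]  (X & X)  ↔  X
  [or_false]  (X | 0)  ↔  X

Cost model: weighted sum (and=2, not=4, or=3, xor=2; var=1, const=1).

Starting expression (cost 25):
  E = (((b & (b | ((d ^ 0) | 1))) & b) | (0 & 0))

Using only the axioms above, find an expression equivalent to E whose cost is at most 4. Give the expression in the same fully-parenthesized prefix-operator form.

(1) (d ^ 0)  =[xor_false →]=  d    ⊢ (((b & (b | (d | 1))) & b) | (0 & 0))
(2) (d | 1)  =[or_true →]=  1    ⊢ (((b & (b | 1)) & b) | (0 & 0))
(3) (b & (b | 1))  =[absorb_and →]=  b    ⊢ ((b & b) | (0 & 0))
(4) (0 & 0)  =[and_false →]=  0    ⊢ ((b & b) | 0)
(5) ((b & b) | 0)  =[or_false →]=  (b & b)    ⊢ cost 4, within 4

(b & b)   [cost 4]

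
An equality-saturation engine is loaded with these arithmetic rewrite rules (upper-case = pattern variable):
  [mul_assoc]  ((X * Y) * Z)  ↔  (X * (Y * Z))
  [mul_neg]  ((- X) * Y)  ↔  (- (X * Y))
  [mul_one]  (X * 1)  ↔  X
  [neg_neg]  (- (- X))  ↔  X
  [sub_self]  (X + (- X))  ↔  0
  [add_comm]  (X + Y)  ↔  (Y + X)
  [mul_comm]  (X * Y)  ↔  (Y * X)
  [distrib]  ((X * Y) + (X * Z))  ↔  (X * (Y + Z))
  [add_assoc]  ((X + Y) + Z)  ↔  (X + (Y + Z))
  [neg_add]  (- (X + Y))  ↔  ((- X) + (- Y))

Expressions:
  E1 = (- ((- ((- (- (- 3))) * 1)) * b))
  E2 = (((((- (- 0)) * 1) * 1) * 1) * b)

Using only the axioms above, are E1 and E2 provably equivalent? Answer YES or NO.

All listed rules preserve value, hence provable equivalence implies equal values everywhere; look for a separating assignment.
b=1 gives E1 ↦ -3, E2 ↦ 0; values differ ⇒ not provably equivalent.

NO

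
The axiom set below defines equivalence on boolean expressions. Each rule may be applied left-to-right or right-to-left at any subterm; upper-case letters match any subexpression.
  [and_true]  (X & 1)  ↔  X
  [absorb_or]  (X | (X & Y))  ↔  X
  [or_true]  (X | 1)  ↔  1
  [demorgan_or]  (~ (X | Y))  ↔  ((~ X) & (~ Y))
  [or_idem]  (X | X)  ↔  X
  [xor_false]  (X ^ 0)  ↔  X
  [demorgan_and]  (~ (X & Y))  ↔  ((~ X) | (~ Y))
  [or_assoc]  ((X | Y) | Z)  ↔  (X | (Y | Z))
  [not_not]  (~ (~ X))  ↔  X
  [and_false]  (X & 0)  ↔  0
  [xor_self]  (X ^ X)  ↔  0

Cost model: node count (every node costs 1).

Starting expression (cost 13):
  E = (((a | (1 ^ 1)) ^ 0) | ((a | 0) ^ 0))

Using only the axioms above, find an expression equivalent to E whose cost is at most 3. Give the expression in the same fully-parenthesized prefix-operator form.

(a | 0)   [cost 3]

1. [xor_self →] (1 ^ 1)  →  0;  E = (((a | 0) ^ 0) | ((a | 0) ^ 0))
2. [or_idem →] (((a | 0) ^ 0) | ((a | 0) ^ 0))  →  ((a | 0) ^ 0)
3. [xor_false →] ((a | 0) ^ 0)  →  (a | 0);  cost 3 ≤ 3, done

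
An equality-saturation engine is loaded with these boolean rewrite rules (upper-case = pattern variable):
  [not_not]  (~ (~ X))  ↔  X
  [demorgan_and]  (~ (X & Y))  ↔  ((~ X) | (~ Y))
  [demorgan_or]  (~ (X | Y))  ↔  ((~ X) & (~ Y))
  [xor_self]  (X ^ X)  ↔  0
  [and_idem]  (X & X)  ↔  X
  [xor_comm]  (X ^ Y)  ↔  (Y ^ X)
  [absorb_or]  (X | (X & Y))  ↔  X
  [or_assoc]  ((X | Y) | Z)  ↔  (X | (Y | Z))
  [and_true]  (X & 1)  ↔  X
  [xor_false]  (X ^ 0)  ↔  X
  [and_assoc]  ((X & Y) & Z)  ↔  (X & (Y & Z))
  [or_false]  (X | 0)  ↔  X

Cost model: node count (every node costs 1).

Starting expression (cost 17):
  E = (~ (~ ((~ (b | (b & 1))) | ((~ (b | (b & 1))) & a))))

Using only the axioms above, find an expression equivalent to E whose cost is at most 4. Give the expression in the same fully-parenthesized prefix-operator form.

1. [absorb_or →] ((~ (b | (b & 1))) | ((~ (b | (b & 1))) & a))  →  (~ (b | (b & 1)));  E = (~ (~ (~ (b | (b & 1)))))
2. [and_true →] (b & 1)  →  b;  E = (~ (~ (~ (b | b))))
3. [not_not →] (~ (~ (~ (b | b))))  →  (~ (b | b));  cost 4 ≤ 4, done

(~ (b | b))   [cost 4]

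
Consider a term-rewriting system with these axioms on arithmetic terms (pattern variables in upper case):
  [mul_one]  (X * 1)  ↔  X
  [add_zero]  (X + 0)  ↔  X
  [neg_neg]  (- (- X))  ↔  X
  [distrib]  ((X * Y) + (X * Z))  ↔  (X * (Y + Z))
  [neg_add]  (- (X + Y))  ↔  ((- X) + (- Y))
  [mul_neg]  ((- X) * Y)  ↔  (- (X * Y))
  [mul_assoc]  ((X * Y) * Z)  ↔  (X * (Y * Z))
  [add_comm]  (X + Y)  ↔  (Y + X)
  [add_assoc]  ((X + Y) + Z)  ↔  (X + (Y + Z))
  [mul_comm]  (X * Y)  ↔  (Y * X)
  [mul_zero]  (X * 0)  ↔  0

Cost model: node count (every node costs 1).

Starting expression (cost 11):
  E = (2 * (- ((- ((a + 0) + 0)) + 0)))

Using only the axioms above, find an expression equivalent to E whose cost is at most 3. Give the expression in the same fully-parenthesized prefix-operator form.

step 1: add_zero (→) rewrites ((a + 0) + 0) into (a + 0), now (2 * (- ((- (a + 0)) + 0)))
step 2: add_zero (→) rewrites ((- (a + 0)) + 0) into (- (a + 0)), now (2 * (- (- (a + 0))))
step 3: add_zero (→) rewrites (a + 0) into a, now (2 * (- (- a)))
step 4: neg_neg (→) rewrites (- (- a)) into a, reaching cost 3 (bound 3)

(2 * a)   [cost 3]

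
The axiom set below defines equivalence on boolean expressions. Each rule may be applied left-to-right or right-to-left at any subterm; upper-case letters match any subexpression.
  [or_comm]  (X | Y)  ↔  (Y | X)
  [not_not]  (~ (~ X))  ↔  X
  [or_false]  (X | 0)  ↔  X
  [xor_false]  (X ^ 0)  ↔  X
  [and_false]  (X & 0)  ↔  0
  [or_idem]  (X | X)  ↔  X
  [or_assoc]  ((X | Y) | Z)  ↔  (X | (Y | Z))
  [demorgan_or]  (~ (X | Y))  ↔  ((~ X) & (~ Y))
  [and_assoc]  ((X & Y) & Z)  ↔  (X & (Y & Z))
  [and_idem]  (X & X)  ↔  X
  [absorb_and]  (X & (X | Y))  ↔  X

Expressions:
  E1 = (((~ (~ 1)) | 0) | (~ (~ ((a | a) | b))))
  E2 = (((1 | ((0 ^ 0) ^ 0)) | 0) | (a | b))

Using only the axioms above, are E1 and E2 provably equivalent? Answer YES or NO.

YES

1. [not_not →] (~ (~ ((a | a) | b)))  →  ((a | a) | b);  E1 = (((~ (~ 1)) | 0) | ((a | a) | b))
2. [not_not →] (~ (~ 1))  →  1;  E1 = ((1 | 0) | ((a | a) | b))
3. [or_idem →] (a | a)  →  a;  E1 = ((1 | 0) | (a | b))
4. [xor_false ←] 0  →  (0 ^ 0);  E1 = ((1 | (0 ^ 0)) | (a | b))
5. [or_false ←] (1 | (0 ^ 0))  →  ((1 | (0 ^ 0)) | 0);  E1 = (((1 | (0 ^ 0)) | 0) | (a | b))
6. [xor_false ←] (0 ^ 0)  →  ((0 ^ 0) ^ 0);  this is E2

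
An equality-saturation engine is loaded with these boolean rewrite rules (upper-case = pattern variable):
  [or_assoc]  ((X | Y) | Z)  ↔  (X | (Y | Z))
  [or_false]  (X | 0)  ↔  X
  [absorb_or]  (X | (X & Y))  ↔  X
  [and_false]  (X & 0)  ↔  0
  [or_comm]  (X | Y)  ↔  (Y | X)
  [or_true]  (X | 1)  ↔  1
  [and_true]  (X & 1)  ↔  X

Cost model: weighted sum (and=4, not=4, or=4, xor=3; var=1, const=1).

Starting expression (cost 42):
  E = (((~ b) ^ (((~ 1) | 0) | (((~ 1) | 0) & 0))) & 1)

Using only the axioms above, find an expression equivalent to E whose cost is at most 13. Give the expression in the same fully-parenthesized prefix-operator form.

(1) (((~ b) ^ (((~ 1) | 0) | (((~ 1) | 0) & 0))) & 1)  =[and_true →]=  ((~ b) ^ (((~ 1) | 0) | (((~ 1) | 0) & 0)))
(2) (((~ 1) | 0) | (((~ 1) | 0) & 0))  =[absorb_or →]=  ((~ 1) | 0)    ⊢ ((~ b) ^ ((~ 1) | 0))
(3) ((~ 1) | 0)  =[or_false →]=  (~ 1)    ⊢ cost 13, within 13

((~ b) ^ (~ 1))   [cost 13]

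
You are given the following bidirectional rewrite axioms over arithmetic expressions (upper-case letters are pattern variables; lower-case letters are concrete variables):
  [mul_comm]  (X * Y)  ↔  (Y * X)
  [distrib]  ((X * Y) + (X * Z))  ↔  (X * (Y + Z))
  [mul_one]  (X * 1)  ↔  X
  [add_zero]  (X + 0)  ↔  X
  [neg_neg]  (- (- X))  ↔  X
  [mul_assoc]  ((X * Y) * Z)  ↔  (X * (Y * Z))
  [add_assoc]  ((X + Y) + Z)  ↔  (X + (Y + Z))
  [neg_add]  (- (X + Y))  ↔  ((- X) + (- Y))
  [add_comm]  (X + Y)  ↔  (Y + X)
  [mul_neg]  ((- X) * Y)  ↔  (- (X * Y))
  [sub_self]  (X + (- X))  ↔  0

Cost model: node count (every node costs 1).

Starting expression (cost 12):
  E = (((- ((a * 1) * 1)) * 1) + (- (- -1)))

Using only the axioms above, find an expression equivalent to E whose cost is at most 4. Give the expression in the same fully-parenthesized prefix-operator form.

1. [mul_one →] ((a * 1) * 1)  →  (a * 1);  E = (((- (a * 1)) * 1) + (- (- -1)))
2. [mul_one →] ((- (a * 1)) * 1)  →  (- (a * 1));  E = ((- (a * 1)) + (- (- -1)))
3. [mul_one →] (a * 1)  →  a;  E = ((- a) + (- (- -1)))
4. [neg_neg →] (- (- -1))  →  -1;  cost 4 ≤ 4, done

((- a) + -1)   [cost 4]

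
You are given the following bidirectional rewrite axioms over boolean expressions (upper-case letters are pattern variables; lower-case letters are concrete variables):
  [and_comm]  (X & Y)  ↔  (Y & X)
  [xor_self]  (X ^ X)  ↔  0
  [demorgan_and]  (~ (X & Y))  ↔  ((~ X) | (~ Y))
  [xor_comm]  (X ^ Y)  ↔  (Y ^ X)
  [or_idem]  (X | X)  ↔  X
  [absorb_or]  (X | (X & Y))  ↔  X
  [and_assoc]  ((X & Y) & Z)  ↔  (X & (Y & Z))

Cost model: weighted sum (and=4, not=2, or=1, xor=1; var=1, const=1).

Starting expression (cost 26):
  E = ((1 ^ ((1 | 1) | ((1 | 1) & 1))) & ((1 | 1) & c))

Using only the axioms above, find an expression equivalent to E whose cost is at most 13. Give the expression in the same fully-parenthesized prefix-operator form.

((1 ^ 1) & (1 & c))   [cost 13]

(1) ((1 | 1) | ((1 | 1) & 1))  =[absorb_or →]=  (1 | 1)    ⊢ ((1 ^ (1 | 1)) & ((1 | 1) & c))
(2) (1 | 1)  =[or_idem →]=  1    ⊢ ((1 ^ (1 | 1)) & (1 & c))
(3) (1 | 1)  =[or_idem →]=  1    ⊢ cost 13, within 13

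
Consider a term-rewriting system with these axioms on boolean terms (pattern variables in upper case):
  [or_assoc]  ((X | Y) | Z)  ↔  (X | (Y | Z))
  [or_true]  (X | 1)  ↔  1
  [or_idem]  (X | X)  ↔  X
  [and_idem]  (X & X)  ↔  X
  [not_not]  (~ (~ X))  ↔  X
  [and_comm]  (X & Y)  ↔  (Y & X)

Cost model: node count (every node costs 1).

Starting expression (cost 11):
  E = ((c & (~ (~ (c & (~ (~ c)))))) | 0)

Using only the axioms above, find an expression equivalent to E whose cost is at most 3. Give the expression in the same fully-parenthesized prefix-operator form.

(1) (~ (~ (c & (~ (~ c)))))  =[not_not →]=  (c & (~ (~ c)))    ⊢ ((c & (c & (~ (~ c)))) | 0)
(2) (~ (~ c))  =[not_not →]=  c    ⊢ ((c & (c & c)) | 0)
(3) (c & c)  =[and_idem →]=  c    ⊢ ((c & c) | 0)
(4) (c & c)  =[and_idem →]=  c    ⊢ cost 3, within 3

(c | 0)   [cost 3]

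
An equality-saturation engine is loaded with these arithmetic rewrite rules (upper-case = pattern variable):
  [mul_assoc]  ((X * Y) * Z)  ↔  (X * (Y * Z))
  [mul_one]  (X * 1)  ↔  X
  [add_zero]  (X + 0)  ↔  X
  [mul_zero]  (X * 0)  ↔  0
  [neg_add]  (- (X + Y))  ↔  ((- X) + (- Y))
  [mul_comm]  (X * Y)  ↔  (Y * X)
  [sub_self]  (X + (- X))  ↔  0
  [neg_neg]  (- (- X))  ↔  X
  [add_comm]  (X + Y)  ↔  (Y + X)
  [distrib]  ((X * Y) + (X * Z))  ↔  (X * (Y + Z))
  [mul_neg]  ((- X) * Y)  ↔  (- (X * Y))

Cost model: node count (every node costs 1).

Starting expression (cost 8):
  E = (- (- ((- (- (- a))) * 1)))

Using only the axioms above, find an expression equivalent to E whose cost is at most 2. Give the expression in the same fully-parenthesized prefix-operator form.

step 1: mul_one (→) rewrites ((- (- (- a))) * 1) into (- (- (- a))), now (- (- (- (- (- a)))))
step 2: neg_neg (→) rewrites (- (- a)) into a, now (- (- (- a)))
step 3: neg_neg (→) rewrites (- (- a)) into a, reaching cost 2 (bound 2)

(- a)   [cost 2]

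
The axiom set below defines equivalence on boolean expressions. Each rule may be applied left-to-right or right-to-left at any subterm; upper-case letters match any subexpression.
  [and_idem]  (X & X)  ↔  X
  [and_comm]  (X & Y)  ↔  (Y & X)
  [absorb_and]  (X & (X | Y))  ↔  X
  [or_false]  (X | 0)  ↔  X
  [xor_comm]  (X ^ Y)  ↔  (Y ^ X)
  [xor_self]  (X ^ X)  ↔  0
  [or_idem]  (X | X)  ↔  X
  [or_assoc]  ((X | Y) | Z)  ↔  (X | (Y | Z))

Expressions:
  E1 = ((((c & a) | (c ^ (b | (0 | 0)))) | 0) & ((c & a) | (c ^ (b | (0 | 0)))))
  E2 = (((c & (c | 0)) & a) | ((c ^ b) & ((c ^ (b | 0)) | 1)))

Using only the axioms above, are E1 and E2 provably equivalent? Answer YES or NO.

YES

(1) (((c & a) | (c ^ (b | (0 | 0)))) | 0)  =[or_false →]=  ((c & a) | (c ^ (b | (0 | 0))))    ⊢ (((c & a) | (c ^ (b | (0 | 0)))) & ((c & a) | (c ^ (b | (0 | 0)))))
(2) (((c & a) | (c ^ (b | (0 | 0)))) & ((c & a) | (c ^ (b | (0 | 0)))))  =[and_idem →]=  ((c & a) | (c ^ (b | (0 | 0))))
(3) (0 | 0)  =[or_idem →]=  0    ⊢ ((c & a) | (c ^ (b | 0)))
(4) (b | 0)  =[or_false →]=  b    ⊢ ((c & a) | (c ^ b))
(5) (c ^ b)  =[absorb_and ←]=  ((c ^ b) & ((c ^ b) | 1))    ⊢ ((c & a) | ((c ^ b) & ((c ^ b) | 1)))
(6) c  =[absorb_and ←]=  (c & (c | 0))    ⊢ (((c & (c | 0)) & a) | ((c ^ b) & ((c ^ b) | 1)))
(7) b  =[or_false ←]=  (b | 0)    ⊢ E2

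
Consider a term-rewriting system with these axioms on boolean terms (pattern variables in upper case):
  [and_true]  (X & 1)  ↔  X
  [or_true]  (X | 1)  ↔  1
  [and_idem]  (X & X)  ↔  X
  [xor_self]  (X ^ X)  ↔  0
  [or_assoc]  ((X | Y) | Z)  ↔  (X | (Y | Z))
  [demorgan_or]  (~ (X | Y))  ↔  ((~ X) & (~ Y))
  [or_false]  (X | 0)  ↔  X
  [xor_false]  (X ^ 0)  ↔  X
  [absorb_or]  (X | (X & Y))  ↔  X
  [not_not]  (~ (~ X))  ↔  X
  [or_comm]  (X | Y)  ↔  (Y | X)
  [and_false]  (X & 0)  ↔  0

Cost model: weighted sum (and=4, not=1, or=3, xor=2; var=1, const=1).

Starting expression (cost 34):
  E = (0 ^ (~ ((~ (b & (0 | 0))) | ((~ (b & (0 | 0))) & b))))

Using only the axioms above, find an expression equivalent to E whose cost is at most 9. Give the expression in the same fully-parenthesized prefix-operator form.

1. [absorb_or →] ((~ (b & (0 | 0))) | ((~ (b & (0 | 0))) & b))  →  (~ (b & (0 | 0)));  E = (0 ^ (~ (~ (b & (0 | 0)))))
2. [not_not →] (~ (~ (b & (0 | 0))))  →  (b & (0 | 0));  E = (0 ^ (b & (0 | 0)))
3. [or_false →] (0 | 0)  →  0;  cost 9 ≤ 9, done

(0 ^ (b & 0))   [cost 9]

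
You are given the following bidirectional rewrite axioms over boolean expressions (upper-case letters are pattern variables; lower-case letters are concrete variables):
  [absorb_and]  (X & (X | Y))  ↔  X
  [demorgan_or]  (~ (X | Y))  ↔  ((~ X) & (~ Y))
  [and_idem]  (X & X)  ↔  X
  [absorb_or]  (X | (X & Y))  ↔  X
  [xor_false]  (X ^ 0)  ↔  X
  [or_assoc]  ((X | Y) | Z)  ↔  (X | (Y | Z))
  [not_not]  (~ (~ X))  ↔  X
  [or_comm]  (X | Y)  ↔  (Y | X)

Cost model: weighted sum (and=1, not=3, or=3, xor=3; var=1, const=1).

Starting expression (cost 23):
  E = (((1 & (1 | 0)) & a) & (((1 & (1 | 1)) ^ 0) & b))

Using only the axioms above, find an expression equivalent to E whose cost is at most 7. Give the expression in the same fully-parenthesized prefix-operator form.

1. [absorb_and →] (1 & (1 | 0))  →  1;  E = ((1 & a) & (((1 & (1 | 1)) ^ 0) & b))
2. [absorb_and →] (1 & (1 | 1))  →  1;  E = ((1 & a) & ((1 ^ 0) & b))
3. [xor_false →] (1 ^ 0)  →  1;  cost 7 ≤ 7, done

((1 & a) & (1 & b))   [cost 7]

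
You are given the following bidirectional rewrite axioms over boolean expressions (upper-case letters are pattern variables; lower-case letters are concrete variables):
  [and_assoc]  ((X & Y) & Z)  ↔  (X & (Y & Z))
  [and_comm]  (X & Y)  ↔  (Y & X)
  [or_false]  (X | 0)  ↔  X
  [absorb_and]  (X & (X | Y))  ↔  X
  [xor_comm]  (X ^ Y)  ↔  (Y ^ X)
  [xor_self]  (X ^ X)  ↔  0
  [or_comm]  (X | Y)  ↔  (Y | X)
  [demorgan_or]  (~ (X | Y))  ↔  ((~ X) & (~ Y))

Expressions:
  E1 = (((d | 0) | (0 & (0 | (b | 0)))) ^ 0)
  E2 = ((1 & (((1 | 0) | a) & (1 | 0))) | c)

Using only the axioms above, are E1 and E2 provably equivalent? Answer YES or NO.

All listed rules preserve value, hence provable equivalence implies equal values everywhere; look for a separating assignment.
a=0, b=0, c=0, d=0 gives E1 ↦ 0, E2 ↦ 1; values differ ⇒ not provably equivalent.

NO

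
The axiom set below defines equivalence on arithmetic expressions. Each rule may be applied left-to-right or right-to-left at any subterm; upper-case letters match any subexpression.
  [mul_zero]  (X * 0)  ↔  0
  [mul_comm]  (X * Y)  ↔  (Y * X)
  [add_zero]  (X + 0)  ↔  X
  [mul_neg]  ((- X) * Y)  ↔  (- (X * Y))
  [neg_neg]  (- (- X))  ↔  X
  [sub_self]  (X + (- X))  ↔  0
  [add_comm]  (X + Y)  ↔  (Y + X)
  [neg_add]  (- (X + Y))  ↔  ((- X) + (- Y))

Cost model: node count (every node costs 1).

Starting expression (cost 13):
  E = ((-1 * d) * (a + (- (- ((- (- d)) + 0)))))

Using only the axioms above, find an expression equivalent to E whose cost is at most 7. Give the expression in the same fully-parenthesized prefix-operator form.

(1) (- (- d))  =[neg_neg →]=  d    ⊢ ((-1 * d) * (a + (- (- (d + 0)))))
(2) (d + 0)  =[add_zero →]=  d    ⊢ ((-1 * d) * (a + (- (- d))))
(3) (- (- d))  =[neg_neg →]=  d    ⊢ cost 7, within 7

((-1 * d) * (a + d))   [cost 7]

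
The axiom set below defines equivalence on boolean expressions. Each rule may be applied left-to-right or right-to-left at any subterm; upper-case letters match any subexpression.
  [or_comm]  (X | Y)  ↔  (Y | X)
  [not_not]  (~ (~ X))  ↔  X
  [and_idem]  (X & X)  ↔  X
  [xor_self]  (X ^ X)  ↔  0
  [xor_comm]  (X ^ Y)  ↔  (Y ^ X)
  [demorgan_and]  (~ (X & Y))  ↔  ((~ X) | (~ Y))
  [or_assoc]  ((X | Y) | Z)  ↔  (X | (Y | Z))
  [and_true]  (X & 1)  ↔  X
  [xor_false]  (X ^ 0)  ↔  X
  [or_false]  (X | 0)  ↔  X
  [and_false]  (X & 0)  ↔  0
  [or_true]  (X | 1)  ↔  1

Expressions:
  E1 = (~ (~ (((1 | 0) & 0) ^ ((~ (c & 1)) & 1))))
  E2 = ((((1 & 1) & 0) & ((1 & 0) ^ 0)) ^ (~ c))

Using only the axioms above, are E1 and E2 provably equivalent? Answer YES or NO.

YES

step 1: and_true (→) rewrites (c & 1) into c, now (~ (~ (((1 | 0) & 0) ^ ((~ c) & 1))))
step 2: or_false (→) rewrites (1 | 0) into 1, now (~ (~ ((1 & 0) ^ ((~ c) & 1))))
step 3: and_true (→) rewrites ((~ c) & 1) into (~ c), now (~ (~ ((1 & 0) ^ (~ c))))
step 4: not_not (→) rewrites (~ (~ ((1 & 0) ^ (~ c)))) into ((1 & 0) ^ (~ c))
step 5: and_idem (←) rewrites (1 & 0) into ((1 & 0) & (1 & 0)), now (((1 & 0) & (1 & 0)) ^ (~ c))
step 6: and_idem (←) rewrites 1 into (1 & 1), now ((((1 & 1) & 0) & (1 & 0)) ^ (~ c))
step 7: xor_false (←) rewrites (1 & 0) into ((1 & 0) ^ 0), which is E2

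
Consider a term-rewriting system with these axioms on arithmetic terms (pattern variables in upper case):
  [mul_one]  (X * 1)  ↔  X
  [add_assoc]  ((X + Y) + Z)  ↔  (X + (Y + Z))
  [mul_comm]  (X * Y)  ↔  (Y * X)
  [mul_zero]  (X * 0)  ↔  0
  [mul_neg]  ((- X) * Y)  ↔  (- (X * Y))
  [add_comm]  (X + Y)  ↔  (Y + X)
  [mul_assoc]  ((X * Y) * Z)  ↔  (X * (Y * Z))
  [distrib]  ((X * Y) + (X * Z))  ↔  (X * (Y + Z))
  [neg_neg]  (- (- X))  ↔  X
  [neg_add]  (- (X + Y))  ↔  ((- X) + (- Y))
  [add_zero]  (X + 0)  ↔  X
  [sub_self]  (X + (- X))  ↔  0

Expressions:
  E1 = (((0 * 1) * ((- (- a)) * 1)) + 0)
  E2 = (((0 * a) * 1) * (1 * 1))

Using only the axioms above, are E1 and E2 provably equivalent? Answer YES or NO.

(1) ((- (- a)) * 1)  =[mul_one →]=  (- (- a))    ⊢ (((0 * 1) * (- (- a))) + 0)
(2) (((0 * 1) * (- (- a))) + 0)  =[add_zero →]=  ((0 * 1) * (- (- a)))
(3) (- (- a))  =[neg_neg →]=  a    ⊢ ((0 * 1) * a)
(4) (0 * 1)  =[mul_one →]=  0    ⊢ (0 * a)
(5) (0 * a)  =[mul_one ←]=  ((0 * a) * 1)
(6) 1  =[mul_one ←]=  (1 * 1)    ⊢ ((0 * a) * (1 * 1))
(7) (0 * a)  =[mul_one ←]=  ((0 * a) * 1)    ⊢ E2

YES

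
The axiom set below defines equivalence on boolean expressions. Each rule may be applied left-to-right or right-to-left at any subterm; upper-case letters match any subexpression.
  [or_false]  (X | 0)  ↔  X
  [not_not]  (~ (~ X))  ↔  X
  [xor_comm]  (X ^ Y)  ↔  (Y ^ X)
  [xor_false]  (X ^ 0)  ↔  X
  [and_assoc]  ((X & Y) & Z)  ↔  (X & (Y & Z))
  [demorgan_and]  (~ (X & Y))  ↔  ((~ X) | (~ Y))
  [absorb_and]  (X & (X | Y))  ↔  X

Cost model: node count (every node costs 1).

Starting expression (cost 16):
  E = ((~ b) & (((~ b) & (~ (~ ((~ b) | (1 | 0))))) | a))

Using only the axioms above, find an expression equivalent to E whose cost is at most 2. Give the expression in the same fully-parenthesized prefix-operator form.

1. [not_not →] (~ (~ ((~ b) | (1 | 0))))  →  ((~ b) | (1 | 0));  E = ((~ b) & (((~ b) & ((~ b) | (1 | 0))) | a))
2. [or_false →] (1 | 0)  →  1;  E = ((~ b) & (((~ b) & ((~ b) | 1)) | a))
3. [absorb_and →] ((~ b) & ((~ b) | 1))  →  (~ b);  E = ((~ b) & ((~ b) | a))
4. [absorb_and →] ((~ b) & ((~ b) | a))  →  (~ b);  cost 2 ≤ 2, done

(~ b)   [cost 2]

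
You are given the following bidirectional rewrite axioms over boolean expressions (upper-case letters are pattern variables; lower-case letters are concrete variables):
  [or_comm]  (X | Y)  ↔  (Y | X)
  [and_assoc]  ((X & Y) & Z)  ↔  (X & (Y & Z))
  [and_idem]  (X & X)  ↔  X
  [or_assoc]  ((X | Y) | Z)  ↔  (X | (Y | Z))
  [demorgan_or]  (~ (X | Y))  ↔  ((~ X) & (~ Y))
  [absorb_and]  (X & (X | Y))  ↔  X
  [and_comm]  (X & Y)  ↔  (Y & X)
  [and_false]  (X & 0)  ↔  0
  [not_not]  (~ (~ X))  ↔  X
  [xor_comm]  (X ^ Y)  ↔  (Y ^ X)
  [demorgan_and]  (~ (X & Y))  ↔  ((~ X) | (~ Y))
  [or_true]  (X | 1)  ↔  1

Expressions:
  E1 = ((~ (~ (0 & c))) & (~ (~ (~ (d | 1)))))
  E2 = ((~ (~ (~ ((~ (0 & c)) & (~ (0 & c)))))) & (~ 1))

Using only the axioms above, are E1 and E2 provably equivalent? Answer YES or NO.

1. [not_not →] (~ (~ (d | 1)))  →  (d | 1);  E1 = ((~ (~ (0 & c))) & (~ (d | 1)))
2. [not_not →] (~ (~ (0 & c)))  →  (0 & c);  E1 = ((0 & c) & (~ (d | 1)))
3. [or_true →] (d | 1)  →  1;  E1 = ((0 & c) & (~ 1))
4. [not_not ←] (0 & c)  →  (~ (~ (0 & c)));  E1 = ((~ (~ (0 & c))) & (~ 1))
5. [not_not ←] (~ (0 & c))  →  (~ (~ (~ (0 & c))));  E1 = ((~ (~ (~ (~ (0 & c))))) & (~ 1))
6. [and_idem ←] (~ (0 & c))  →  ((~ (0 & c)) & (~ (0 & c)));  this is E2

YES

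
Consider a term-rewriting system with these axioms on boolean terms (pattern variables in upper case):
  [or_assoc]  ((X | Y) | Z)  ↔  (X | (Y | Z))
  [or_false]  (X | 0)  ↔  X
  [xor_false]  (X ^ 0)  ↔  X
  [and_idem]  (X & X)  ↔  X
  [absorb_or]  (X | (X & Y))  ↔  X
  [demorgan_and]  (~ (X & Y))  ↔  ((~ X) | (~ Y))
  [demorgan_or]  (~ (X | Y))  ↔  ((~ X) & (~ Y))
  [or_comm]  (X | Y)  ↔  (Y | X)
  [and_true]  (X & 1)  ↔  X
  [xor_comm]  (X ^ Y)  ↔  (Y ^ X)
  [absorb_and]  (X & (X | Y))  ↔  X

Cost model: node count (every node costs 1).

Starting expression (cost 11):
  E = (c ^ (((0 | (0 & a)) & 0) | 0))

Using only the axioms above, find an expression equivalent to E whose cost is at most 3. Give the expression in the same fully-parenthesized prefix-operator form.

(c ^ 0)   [cost 3]

step 1: absorb_or (→) rewrites (0 | (0 & a)) into 0, now (c ^ ((0 & 0) | 0))
step 2: and_idem (→) rewrites (0 & 0) into 0, now (c ^ (0 | 0))
step 3: or_false (→) rewrites (0 | 0) into 0, reaching cost 3 (bound 3)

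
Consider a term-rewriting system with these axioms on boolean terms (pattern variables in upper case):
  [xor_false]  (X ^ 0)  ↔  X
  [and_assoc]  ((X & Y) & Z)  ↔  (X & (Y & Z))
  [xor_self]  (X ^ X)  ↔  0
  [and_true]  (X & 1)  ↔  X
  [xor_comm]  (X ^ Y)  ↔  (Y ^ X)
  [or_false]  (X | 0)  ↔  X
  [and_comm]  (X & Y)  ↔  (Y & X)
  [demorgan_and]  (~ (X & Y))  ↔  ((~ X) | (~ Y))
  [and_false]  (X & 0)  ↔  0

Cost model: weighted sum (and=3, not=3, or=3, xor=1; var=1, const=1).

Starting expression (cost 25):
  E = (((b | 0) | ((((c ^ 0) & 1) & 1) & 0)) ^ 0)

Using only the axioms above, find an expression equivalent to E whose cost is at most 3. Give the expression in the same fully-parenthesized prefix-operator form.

(0 ^ b)   [cost 3]

step 1: and_true (→) rewrites ((c ^ 0) & 1) into (c ^ 0), now (((b | 0) | (((c ^ 0) & 1) & 0)) ^ 0)
step 2: and_true (→) rewrites ((c ^ 0) & 1) into (c ^ 0), now (((b | 0) | ((c ^ 0) & 0)) ^ 0)
step 3: or_false (→) rewrites (b | 0) into b, now ((b | ((c ^ 0) & 0)) ^ 0)
step 4: xor_comm (→) rewrites ((b | ((c ^ 0) & 0)) ^ 0) into (0 ^ (b | ((c ^ 0) & 0)))
step 5: xor_false (→) rewrites (c ^ 0) into c, now (0 ^ (b | (c & 0)))
step 6: and_false (→) rewrites (c & 0) into 0, now (0 ^ (b | 0))
step 7: or_false (→) rewrites (b | 0) into b, reaching cost 3 (bound 3)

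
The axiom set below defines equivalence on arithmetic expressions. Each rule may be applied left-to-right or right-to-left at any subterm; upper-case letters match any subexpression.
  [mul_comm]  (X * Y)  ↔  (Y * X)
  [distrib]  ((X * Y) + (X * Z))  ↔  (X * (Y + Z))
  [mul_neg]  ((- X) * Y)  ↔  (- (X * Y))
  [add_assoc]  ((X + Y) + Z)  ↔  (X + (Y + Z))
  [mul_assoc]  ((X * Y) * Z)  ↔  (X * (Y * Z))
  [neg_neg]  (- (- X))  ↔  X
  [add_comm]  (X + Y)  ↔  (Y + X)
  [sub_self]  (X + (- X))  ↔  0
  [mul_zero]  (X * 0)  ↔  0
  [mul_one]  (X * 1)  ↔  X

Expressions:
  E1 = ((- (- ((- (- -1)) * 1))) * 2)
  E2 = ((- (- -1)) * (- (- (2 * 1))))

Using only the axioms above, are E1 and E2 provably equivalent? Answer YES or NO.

YES

step 1: mul_one (→) rewrites ((- (- -1)) * 1) into (- (- -1)), now ((- (- (- (- -1)))) * 2)
step 2: neg_neg (→) rewrites (- (- -1)) into -1, now ((- (- -1)) * 2)
step 3: neg_neg (←) rewrites 2 into (- (- 2)), now ((- (- -1)) * (- (- 2)))
step 4: mul_one (←) rewrites 2 into (2 * 1), which is E2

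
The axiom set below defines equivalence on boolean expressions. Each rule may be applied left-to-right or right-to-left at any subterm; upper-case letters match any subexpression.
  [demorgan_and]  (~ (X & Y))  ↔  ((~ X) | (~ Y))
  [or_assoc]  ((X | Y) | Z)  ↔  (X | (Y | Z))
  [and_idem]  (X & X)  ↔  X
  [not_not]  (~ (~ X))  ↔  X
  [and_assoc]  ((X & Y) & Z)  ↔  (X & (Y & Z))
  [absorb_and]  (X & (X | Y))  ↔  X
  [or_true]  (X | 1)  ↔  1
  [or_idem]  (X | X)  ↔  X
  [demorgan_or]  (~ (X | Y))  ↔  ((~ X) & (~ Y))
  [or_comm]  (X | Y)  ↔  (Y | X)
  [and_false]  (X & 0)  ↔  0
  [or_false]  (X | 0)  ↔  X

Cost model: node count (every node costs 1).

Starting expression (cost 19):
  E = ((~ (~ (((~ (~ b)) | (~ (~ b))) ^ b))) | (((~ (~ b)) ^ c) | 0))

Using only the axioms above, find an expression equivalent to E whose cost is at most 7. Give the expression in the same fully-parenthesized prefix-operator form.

(1) (~ (~ (((~ (~ b)) | (~ (~ b))) ^ b)))  =[not_not →]=  (((~ (~ b)) | (~ (~ b))) ^ b)    ⊢ ((((~ (~ b)) | (~ (~ b))) ^ b) | (((~ (~ b)) ^ c) | 0))
(2) ((~ (~ b)) | (~ (~ b)))  =[or_idem →]=  (~ (~ b))    ⊢ (((~ (~ b)) ^ b) | (((~ (~ b)) ^ c) | 0))
(3) (((~ (~ b)) ^ c) | 0)  =[or_false →]=  ((~ (~ b)) ^ c)    ⊢ (((~ (~ b)) ^ b) | ((~ (~ b)) ^ c))
(4) (~ (~ b))  =[not_not →]=  b    ⊢ (((~ (~ b)) ^ b) | (b ^ c))
(5) (~ (~ b))  =[not_not →]=  b    ⊢ cost 7, within 7

((b ^ b) | (b ^ c))   [cost 7]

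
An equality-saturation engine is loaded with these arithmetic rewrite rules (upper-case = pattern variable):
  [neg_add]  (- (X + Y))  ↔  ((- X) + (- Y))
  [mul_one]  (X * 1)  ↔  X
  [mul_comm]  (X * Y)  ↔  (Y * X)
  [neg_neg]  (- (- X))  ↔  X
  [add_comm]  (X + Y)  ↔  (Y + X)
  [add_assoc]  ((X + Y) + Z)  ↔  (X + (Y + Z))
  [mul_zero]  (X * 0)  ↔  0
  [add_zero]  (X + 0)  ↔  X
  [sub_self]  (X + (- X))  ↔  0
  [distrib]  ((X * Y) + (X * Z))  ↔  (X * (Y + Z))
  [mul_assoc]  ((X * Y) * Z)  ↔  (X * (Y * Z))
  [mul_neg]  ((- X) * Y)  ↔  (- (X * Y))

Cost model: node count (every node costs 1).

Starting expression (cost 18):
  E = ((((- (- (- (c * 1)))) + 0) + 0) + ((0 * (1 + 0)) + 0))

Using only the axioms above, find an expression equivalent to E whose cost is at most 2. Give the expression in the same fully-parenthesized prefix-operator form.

(- c)   [cost 2]

(1) (- (- (- (c * 1))))  =[neg_neg →]=  (- (c * 1))    ⊢ ((((- (c * 1)) + 0) + 0) + ((0 * (1 + 0)) + 0))
(2) (((- (c * 1)) + 0) + 0)  =[add_zero →]=  ((- (c * 1)) + 0)    ⊢ (((- (c * 1)) + 0) + ((0 * (1 + 0)) + 0))
(3) (1 + 0)  =[add_zero →]=  1    ⊢ (((- (c * 1)) + 0) + ((0 * 1) + 0))
(4) (c * 1)  =[mul_one →]=  c    ⊢ (((- c) + 0) + ((0 * 1) + 0))
(5) (0 * 1)  =[mul_one →]=  0    ⊢ (((- c) + 0) + (0 + 0))
(6) (0 + 0)  =[add_zero →]=  0    ⊢ (((- c) + 0) + 0)
(7) ((- c) + 0)  =[add_zero →]=  (- c)    ⊢ ((- c) + 0)
(8) ((- c) + 0)  =[add_zero →]=  (- c)    ⊢ cost 2, within 2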